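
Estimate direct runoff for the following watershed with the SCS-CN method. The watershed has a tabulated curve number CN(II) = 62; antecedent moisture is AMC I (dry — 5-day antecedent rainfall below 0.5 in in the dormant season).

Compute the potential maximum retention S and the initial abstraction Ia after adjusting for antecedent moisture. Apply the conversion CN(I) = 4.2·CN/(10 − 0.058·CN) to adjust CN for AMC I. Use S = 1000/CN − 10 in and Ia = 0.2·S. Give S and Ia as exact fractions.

Dry (AMC I): CN(I) = 4.2·62/(10 − 0.058·62) = (1302/5)/(1601/250) = 65100/1601 ≈ 40.662
S = 1000/(65100/1601) − 10 = 9500/651 in ≈ 14.593 in
Ia = 0.2·(9500/651) = 1900/651 in ≈ 2.919 in

S = 9500/651 in ≈ 14.593 in; Ia = 1900/651 in ≈ 2.919 in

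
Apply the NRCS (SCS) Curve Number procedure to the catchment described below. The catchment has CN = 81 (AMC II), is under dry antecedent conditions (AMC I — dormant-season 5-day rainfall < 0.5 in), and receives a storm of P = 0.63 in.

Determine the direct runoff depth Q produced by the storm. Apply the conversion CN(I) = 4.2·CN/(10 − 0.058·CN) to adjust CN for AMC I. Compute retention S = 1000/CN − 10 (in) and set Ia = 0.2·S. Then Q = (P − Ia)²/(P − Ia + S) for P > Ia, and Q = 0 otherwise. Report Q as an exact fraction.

Q = 0 in ≈ 0.000 in

Adjust CN=81 to AMC I: 4.2·81/(10 − 0.058·81) → (1701/5) ÷ (2651/500) = 170100/2651 ≈ 64.164
Retention S: 1000/CN − 10 with CN=64.164 → S = 9500/1701 ≈ 5.585 in
Initial abstraction Ia = S/5 = (9500/1701)/5 = 1900/1701 ≈ 1.117 in
P = 0.630 ≤ Ia = 1.117 in: entire storm abstracted, Q = 0.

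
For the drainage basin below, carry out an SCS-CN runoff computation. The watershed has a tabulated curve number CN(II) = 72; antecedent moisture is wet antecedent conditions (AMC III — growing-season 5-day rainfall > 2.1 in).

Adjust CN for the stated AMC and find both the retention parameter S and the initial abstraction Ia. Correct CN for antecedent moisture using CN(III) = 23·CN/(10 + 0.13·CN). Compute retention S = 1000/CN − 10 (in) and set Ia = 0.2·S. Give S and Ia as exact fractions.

Adjust CN=72 to AMC III: 23·72/(10 + 0.13·72) → 1656 ÷ (484/25) = 10350/121 ≈ 85.537
Max retention: S = 1000/(10350/121) − 10 = 350/207 in (≈ 1.691 in)
Initial abstraction Ia = S/5 = (350/207)/5 = 70/207 ≈ 0.338 in

S = 350/207 in ≈ 1.691 in; Ia = 70/207 in ≈ 0.338 in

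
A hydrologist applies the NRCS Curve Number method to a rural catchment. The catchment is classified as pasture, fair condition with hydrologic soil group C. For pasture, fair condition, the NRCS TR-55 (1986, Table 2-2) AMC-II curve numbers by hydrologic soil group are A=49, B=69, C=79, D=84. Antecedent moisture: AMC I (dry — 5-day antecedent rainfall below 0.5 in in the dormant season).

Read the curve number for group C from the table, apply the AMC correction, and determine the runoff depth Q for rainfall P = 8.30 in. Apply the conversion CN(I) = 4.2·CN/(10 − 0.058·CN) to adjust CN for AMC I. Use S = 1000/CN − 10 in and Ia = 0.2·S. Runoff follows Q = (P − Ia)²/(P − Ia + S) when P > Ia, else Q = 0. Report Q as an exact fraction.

NRCS table: pasture, fair condition, soil group C → CN(II) = 79
Dry (AMC I): CN(I) = 4.2·79/(10 − 0.058·79) = (1659/5)/(2709/500) = 7900/129 ≈ 61.240
Max retention: S = 1000/(7900/129) − 10 = 500/79 in (≈ 6.329 in)
Ia = 0.2·(500/79) = 100/79 in ≈ 1.266 in
Since P=8.300 > Ia=1.266: effective rainfall P−Ia = 5557/790 in
Runoff Q = (P−Ia)²/(P−Ia+S) = (7.034)²/(7.034+6.329) = 30880249/8340030 ≈ 3.703 in

Q = 30880249/8340030 in ≈ 3.703 in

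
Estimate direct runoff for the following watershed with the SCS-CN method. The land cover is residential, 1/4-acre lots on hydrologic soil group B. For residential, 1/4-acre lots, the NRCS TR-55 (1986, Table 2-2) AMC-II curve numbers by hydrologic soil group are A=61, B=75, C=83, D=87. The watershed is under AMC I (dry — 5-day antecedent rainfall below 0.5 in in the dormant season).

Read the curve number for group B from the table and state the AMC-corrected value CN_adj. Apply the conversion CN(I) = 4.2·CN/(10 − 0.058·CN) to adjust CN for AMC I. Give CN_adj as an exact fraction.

NRCS table: residential, 1/4-acre lots, soil group B → CN(II) = 75
Adjust CN=75 to AMC I: 4.2·75/(10 − 0.058·75) → 315 ÷ (113/20) = 6300/113 ≈ 55.752

CN_adj = 6300/113 ≈ 55.752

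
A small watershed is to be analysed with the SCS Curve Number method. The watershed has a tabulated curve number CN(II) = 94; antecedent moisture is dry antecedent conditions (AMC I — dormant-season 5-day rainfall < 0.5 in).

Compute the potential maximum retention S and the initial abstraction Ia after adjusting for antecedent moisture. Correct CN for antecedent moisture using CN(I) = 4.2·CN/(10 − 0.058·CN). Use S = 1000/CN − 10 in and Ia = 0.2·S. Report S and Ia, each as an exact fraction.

S = 500/329 in ≈ 1.520 in; Ia = 100/329 in ≈ 0.304 in

Adjust CN=94 to AMC I: 4.2·94/(10 − 0.058·94) → (1974/5) ÷ (1137/250) = 32900/379 ≈ 86.807
Max retention: S = 1000/(32900/379) − 10 = 500/329 in (≈ 1.520 in)
Ia = 0.2·(500/329) = 100/329 in ≈ 0.304 in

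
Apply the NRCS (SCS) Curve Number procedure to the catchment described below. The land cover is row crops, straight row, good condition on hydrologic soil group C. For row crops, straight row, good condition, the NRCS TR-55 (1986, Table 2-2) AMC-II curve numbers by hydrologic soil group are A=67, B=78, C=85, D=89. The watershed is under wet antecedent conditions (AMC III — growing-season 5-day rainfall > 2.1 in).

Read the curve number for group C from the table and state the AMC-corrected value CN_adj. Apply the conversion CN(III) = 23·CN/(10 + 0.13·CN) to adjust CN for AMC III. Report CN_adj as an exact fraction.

CN_adj = 39100/421 ≈ 92.874

NRCS table: row crops, straight row, good condition, soil group C → CN(II) = 85
Wet (AMC III): CN(III) = 23·85/(10 + 0.13·85) = 1955/(421/20) = 39100/421 ≈ 92.874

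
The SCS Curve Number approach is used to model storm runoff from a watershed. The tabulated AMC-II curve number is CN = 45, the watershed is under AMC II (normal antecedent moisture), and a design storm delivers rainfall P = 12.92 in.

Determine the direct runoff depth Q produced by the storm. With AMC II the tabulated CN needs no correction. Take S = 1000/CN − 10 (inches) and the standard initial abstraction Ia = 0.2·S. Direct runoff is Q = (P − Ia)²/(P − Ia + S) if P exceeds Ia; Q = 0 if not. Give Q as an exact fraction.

Q = 5555449/1149075 in ≈ 4.835 in

CN(II) = 45; AMC II needs no correction.
Retention S: 1000/CN − 10 with CN=45.000 → S = 110/9 ≈ 12.222 in
Initial abstraction Ia = S/5 = (110/9)/5 = 22/9 ≈ 2.444 in
P − Ia = 12.920 − 2.444 = 2357/225 ≈ 10.476 in (> 0, runoff occurs)
Q = (2357/225)²/((2357/225) + 110/9) = (5555449/50625)/(5107/225) = 5555449/1149075 in ≈ 4.835 in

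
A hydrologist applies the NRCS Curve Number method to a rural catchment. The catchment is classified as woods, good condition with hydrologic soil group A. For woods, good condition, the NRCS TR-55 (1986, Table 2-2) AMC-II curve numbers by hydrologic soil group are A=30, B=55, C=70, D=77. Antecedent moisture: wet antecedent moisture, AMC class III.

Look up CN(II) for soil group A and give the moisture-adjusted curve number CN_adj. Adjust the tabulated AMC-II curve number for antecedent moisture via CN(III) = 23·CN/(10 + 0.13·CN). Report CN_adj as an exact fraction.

CN_adj = 6900/139 ≈ 49.640

NRCS table: woods, good condition, soil group A → CN(II) = 30
Adjust CN=30 to AMC III: 23·30/(10 + 0.13·30) → 690 ÷ (139/10) = 6900/139 ≈ 49.640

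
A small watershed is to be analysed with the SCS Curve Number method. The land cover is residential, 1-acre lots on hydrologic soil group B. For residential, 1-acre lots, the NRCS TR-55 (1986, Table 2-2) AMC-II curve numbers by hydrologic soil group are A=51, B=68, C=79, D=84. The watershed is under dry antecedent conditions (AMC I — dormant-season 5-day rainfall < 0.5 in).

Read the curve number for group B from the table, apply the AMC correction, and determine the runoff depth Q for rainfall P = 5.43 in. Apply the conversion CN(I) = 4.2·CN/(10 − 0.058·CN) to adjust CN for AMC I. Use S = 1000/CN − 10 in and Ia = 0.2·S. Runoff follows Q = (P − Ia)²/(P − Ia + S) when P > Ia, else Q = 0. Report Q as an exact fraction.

NRCS table: residential, 1-acre lots, soil group B → CN(II) = 68
Dry (AMC I): CN(I) = 4.2·68/(10 − 0.058·68) = (1428/5)/(757/125) = 35700/757 ≈ 47.160
Max retention: S = 1000/(35700/757) − 10 = 4000/357 in (≈ 11.204 in)
Ia = 0.2S: 0.2·11.204 = 2.241 in (exactly 800/357)
P − Ia = 5.430 − 2.241 = 113851/35700 ≈ 3.189 in (> 0, runoff occurs)
Runoff Q = (P−Ia)²/(P−Ia+S) = (3.189)²/(3.189+11.204) = 12962050201/18344480700 ≈ 0.707 in

Q = 12962050201/18344480700 in ≈ 0.707 in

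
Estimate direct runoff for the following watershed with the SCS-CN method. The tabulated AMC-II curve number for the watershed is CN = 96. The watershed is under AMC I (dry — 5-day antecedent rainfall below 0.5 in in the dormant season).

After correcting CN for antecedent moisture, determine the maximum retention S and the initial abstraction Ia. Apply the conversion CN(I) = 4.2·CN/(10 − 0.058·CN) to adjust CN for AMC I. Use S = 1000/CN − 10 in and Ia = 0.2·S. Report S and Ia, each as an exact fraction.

CN(I) from CN(II)=96: (4.2·96)/(10 − 0.058·96) = 25200/277 ≈ 90.975
Retention S: 1000/CN − 10 with CN=90.975 → S = 125/126 ≈ 0.992 in
Initial abstraction Ia = S/5 = (125/126)/5 = 25/126 ≈ 0.198 in

S = 125/126 in ≈ 0.992 in; Ia = 25/126 in ≈ 0.198 in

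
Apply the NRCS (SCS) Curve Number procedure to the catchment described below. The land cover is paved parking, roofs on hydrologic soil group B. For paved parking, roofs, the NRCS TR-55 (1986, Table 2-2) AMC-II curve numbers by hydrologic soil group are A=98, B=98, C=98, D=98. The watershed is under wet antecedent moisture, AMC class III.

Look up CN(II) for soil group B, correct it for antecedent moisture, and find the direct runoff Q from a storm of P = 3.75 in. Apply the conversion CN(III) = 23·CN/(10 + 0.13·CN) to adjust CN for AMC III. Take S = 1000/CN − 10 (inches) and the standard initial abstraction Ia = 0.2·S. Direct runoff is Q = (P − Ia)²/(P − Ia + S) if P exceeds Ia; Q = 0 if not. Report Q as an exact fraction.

Q = 11323225/3106012 in ≈ 3.646 in

NRCS table: paved parking, roofs, soil group B → CN(II) = 98
CN(III) from CN(II)=98: (23·98)/(10 + 0.13·98) = 112700/1137 ≈ 99.120
Max retention: S = 1000/(112700/1137) − 10 = 100/1127 in (≈ 0.089 in)
Initial abstraction Ia = S/5 = (100/1127)/5 = 20/1127 ≈ 0.018 in
Since P=3.750 > Ia=0.018: effective rainfall P−Ia = 16825/4508 in
Q = (16825/4508)²/((16825/4508) + 100/1127) = (283080625/20322064)/(17225/4508) = 11323225/3106012 in ≈ 3.646 in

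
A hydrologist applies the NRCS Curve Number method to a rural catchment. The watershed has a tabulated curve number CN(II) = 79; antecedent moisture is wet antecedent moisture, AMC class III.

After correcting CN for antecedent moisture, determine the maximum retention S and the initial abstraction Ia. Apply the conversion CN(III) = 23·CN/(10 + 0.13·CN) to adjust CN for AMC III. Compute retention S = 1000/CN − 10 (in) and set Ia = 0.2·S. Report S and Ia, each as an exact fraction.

S = 2100/1817 in ≈ 1.156 in; Ia = 420/1817 in ≈ 0.231 in

CN(III) from CN(II)=79: (23·79)/(10 + 0.13·79) = 181700/2027 ≈ 89.640
Max retention: S = 1000/(181700/2027) − 10 = 2100/1817 in (≈ 1.156 in)
Ia = 0.2S: 0.2·1.156 = 0.231 in (exactly 420/1817)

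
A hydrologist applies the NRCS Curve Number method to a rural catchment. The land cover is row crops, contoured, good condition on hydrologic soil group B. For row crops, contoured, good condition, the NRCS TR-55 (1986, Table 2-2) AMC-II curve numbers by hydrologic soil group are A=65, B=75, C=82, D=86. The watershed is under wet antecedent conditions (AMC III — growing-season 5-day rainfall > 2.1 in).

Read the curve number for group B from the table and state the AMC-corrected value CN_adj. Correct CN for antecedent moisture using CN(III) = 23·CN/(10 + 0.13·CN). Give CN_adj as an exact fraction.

CN_adj = 6900/79 ≈ 87.342

NRCS table: row crops, contoured, good condition, soil group B → CN(II) = 75
CN(III) from CN(II)=75: (23·75)/(10 + 0.13·75) = 6900/79 ≈ 87.342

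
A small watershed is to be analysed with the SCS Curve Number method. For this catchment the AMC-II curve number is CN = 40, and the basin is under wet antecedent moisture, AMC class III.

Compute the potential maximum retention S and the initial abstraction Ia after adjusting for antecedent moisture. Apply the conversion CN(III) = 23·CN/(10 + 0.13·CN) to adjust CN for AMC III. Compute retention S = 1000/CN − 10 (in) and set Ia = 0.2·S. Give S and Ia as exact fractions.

Adjust CN=40 to AMC III: 23·40/(10 + 0.13·40) → 920 ÷ (76/5) = 1150/19 ≈ 60.526
Max retention: S = 1000/(1150/19) − 10 = 150/23 in (≈ 6.522 in)
Ia = 0.2·(150/23) = 30/23 in ≈ 1.304 in

S = 150/23 in ≈ 6.522 in; Ia = 30/23 in ≈ 1.304 in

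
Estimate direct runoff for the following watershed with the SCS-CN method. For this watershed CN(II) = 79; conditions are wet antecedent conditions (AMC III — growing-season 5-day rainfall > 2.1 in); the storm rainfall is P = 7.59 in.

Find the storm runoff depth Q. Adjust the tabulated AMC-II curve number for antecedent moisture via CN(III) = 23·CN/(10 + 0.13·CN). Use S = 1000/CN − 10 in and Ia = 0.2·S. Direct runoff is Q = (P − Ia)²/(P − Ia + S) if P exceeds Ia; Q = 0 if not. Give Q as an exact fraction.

Q = 595948144203/93702871700 in ≈ 6.360 in

Adjust CN=79 to AMC III: 23·79/(10 + 0.13·79) → 1817 ÷ (2027/100) = 181700/2027 ≈ 89.640
Retention S: 1000/CN − 10 with CN=89.640 → S = 2100/1817 ≈ 1.156 in
Ia = 0.2S: 0.2·1.156 = 0.231 in (exactly 420/1817)
Excess rainfall: 7.590 − 0.231 = 7.359 in; P > Ia so Q > 0
Runoff Q = (P−Ia)²/(P−Ia+S) = (7.359)²/(7.359+1.156) = 595948144203/93702871700 ≈ 6.360 in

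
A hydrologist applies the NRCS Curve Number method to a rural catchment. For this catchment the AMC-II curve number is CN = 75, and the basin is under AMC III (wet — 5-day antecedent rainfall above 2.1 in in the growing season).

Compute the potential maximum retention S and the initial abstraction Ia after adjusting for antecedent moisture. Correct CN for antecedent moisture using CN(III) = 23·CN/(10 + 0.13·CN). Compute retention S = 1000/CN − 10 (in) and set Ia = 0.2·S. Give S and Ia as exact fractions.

Wet (AMC III): CN(III) = 23·75/(10 + 0.13·75) = 1725/(79/4) = 6900/79 ≈ 87.342
Retention S: 1000/CN − 10 with CN=87.342 → S = 100/69 ≈ 1.449 in
Initial abstraction Ia = S/5 = (100/69)/5 = 20/69 ≈ 0.290 in

S = 100/69 in ≈ 1.449 in; Ia = 20/69 in ≈ 0.290 in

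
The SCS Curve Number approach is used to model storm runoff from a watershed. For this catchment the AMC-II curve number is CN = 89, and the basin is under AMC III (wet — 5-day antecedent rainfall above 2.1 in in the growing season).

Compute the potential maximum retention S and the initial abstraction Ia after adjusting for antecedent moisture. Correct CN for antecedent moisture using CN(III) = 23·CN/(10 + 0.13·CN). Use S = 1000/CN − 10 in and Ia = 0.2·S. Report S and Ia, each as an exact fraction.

Adjust CN=89 to AMC III: 23·89/(10 + 0.13·89) → 2047 ÷ (2157/100) = 204700/2157 ≈ 94.900
Max retention: S = 1000/(204700/2157) − 10 = 1100/2047 in (≈ 0.537 in)
Ia = 0.2·(1100/2047) = 220/2047 in ≈ 0.107 in

S = 1100/2047 in ≈ 0.537 in; Ia = 220/2047 in ≈ 0.107 in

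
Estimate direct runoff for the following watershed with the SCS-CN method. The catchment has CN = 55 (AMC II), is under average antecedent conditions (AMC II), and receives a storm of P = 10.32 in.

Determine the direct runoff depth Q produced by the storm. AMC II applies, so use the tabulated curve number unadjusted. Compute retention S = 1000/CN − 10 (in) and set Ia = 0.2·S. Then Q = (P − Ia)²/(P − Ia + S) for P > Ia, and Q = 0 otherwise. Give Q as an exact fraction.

Average conditions: CN = 55 (no AMC adjustment).
Max retention: S = 1000/55 − 10 = 90/11 in (≈ 8.182 in)
Ia = 0.2S: 0.2·8.182 = 1.636 in (exactly 18/11)
Excess rainfall: 10.320 − 1.636 = 8.684 in; P > Ia so Q > 0
Q: (2388/275)² ÷ (4638/275) = 950424/212575 in (≈ 4.471 in)

Q = 950424/212575 in ≈ 4.471 in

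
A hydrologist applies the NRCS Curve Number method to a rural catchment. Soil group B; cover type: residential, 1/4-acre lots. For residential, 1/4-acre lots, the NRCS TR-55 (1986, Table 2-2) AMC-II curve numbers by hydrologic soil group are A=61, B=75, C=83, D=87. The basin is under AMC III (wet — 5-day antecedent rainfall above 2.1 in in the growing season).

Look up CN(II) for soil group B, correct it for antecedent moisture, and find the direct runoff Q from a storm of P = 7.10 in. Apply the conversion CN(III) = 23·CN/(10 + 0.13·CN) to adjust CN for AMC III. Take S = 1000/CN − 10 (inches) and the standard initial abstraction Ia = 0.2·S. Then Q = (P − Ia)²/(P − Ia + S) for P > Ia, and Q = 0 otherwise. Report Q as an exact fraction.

Q = 22080601/3932310 in ≈ 5.615 in

NRCS table: residential, 1/4-acre lots, soil group B → CN(II) = 75
CN(III) from CN(II)=75: (23·75)/(10 + 0.13·75) = 6900/79 ≈ 87.342
Max retention: S = 1000/(6900/79) − 10 = 100/69 in (≈ 1.449 in)
Ia = 0.2·(100/69) = 20/69 in ≈ 0.290 in
P − Ia = 7.100 − 0.290 = 4699/690 ≈ 6.810 in (> 0, runoff occurs)
Q: (4699/690)² ÷ (5699/690) = 22080601/3932310 in (≈ 5.615 in)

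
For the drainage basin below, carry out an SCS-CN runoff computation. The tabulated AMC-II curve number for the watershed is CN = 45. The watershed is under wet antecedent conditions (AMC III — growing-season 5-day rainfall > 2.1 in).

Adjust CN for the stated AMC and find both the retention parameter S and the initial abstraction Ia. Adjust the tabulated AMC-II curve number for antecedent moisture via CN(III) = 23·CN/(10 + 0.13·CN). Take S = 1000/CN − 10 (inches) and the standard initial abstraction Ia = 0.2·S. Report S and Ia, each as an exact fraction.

S = 1100/207 in ≈ 5.314 in; Ia = 220/207 in ≈ 1.063 in

Adjust CN=45 to AMC III: 23·45/(10 + 0.13·45) → 1035 ÷ (317/20) = 20700/317 ≈ 65.300
Retention S: 1000/CN − 10 with CN=65.300 → S = 1100/207 ≈ 5.314 in
Initial abstraction Ia = S/5 = (1100/207)/5 = 220/207 ≈ 1.063 in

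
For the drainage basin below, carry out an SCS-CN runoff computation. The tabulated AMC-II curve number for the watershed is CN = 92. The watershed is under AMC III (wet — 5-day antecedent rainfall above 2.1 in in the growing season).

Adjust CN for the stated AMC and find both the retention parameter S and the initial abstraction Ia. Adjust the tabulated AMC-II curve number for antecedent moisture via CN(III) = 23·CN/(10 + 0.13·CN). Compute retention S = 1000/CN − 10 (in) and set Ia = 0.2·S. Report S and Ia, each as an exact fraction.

S = 200/529 in ≈ 0.378 in; Ia = 40/529 in ≈ 0.076 in

Wet (AMC III): CN(III) = 23·92/(10 + 0.13·92) = 2116/(549/25) = 52900/549 ≈ 96.357
S = 1000/(52900/549) − 10 = 200/529 in ≈ 0.378 in
Ia = 0.2S: 0.2·0.378 = 0.076 in (exactly 40/529)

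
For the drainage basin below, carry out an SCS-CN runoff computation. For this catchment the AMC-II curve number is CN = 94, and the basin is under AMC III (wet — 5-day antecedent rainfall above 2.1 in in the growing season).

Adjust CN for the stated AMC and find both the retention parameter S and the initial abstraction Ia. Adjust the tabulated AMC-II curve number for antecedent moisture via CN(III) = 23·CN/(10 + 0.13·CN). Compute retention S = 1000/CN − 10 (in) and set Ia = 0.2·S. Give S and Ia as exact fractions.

Adjust CN=94 to AMC III: 23·94/(10 + 0.13·94) → 2162 ÷ (1111/50) = 108100/1111 ≈ 97.300
Retention S: 1000/CN − 10 with CN=97.300 → S = 300/1081 ≈ 0.278 in
Initial abstraction Ia = S/5 = (300/1081)/5 = 60/1081 ≈ 0.056 in

S = 300/1081 in ≈ 0.278 in; Ia = 60/1081 in ≈ 0.056 in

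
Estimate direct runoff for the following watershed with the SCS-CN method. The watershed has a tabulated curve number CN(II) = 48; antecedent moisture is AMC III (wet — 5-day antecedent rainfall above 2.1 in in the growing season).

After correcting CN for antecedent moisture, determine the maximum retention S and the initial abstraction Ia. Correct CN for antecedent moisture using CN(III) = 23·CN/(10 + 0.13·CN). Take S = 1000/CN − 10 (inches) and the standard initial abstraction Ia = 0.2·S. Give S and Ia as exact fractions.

S = 325/69 in ≈ 4.710 in; Ia = 65/69 in ≈ 0.942 in

Adjust CN=48 to AMC III: 23·48/(10 + 0.13·48) → 1104 ÷ (406/25) = 13800/203 ≈ 67.980
Max retention: S = 1000/(13800/203) − 10 = 325/69 in (≈ 4.710 in)
Ia = 0.2S: 0.2·4.710 = 0.942 in (exactly 65/69)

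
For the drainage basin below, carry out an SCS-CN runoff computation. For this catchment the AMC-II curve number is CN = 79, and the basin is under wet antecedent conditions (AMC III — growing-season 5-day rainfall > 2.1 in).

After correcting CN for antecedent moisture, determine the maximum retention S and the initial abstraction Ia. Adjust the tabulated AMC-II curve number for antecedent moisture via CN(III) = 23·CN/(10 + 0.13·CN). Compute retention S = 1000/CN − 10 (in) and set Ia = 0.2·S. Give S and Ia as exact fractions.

S = 2100/1817 in ≈ 1.156 in; Ia = 420/1817 in ≈ 0.231 in

Adjust CN=79 to AMC III: 23·79/(10 + 0.13·79) → 1817 ÷ (2027/100) = 181700/2027 ≈ 89.640
Retention S: 1000/CN − 10 with CN=89.640 → S = 2100/1817 ≈ 1.156 in
Ia = 0.2·(2100/1817) = 420/1817 in ≈ 0.231 in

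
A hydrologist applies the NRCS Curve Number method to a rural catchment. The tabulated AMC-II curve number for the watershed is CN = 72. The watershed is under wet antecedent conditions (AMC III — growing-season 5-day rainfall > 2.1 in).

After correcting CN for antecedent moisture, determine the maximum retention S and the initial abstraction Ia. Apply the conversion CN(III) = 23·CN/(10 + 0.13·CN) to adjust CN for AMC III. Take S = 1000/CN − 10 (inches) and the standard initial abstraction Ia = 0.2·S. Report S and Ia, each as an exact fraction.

S = 350/207 in ≈ 1.691 in; Ia = 70/207 in ≈ 0.338 in

Adjust CN=72 to AMC III: 23·72/(10 + 0.13·72) → 1656 ÷ (484/25) = 10350/121 ≈ 85.537
Max retention: S = 1000/(10350/121) − 10 = 350/207 in (≈ 1.691 in)
Ia = 0.2·(350/207) = 70/207 in ≈ 0.338 in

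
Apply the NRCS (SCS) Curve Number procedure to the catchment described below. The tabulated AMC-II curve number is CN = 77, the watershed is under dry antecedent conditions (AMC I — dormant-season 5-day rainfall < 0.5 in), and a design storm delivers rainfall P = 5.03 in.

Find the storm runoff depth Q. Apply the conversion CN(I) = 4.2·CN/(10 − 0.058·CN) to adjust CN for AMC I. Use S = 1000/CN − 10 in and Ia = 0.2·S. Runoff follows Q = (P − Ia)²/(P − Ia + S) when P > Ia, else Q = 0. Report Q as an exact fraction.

CN(I) from CN(II)=77: (4.2·77)/(10 − 0.058·77) = 161700/2767 ≈ 58.439
S = 1000/(161700/2767) − 10 = 11500/1617 in ≈ 7.112 in
Initial abstraction Ia = S/5 = (11500/1617)/5 = 2300/1617 ≈ 1.422 in
Since P=5.030 > Ia=1.422: effective rainfall P−Ia = 583351/161700 in
Q = (583351/161700)²/((583351/161700) + 11500/1617) = (340298389201/26146890000)/(1733351/161700) = 340298389201/280282856700 in ≈ 1.214 in

Q = 340298389201/280282856700 in ≈ 1.214 in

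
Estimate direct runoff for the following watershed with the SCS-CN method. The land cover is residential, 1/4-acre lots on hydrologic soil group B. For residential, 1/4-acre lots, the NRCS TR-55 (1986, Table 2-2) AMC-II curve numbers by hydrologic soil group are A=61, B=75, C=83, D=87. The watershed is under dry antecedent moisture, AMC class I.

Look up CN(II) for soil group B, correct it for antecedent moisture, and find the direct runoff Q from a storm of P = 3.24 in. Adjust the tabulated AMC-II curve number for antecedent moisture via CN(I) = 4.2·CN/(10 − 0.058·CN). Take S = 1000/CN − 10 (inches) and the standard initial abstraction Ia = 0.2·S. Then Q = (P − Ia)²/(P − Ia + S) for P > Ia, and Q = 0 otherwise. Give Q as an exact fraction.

NRCS table: residential, 1/4-acre lots, soil group B → CN(II) = 75
Adjust CN=75 to AMC I: 4.2·75/(10 − 0.058·75) → 315 ÷ (113/20) = 6300/113 ≈ 55.752
S = 1000/(6300/113) − 10 = 500/63 in ≈ 7.937 in
Initial abstraction Ia = S/5 = (500/63)/5 = 100/63 ≈ 1.587 in
P − Ia = 3.240 − 1.587 = 2603/1575 ≈ 1.653 in (> 0, runoff occurs)
Runoff Q = (P−Ia)²/(P−Ia+S) = (1.653)²/(1.653+7.937) = 6775609/23787225 ≈ 0.285 in

Q = 6775609/23787225 in ≈ 0.285 in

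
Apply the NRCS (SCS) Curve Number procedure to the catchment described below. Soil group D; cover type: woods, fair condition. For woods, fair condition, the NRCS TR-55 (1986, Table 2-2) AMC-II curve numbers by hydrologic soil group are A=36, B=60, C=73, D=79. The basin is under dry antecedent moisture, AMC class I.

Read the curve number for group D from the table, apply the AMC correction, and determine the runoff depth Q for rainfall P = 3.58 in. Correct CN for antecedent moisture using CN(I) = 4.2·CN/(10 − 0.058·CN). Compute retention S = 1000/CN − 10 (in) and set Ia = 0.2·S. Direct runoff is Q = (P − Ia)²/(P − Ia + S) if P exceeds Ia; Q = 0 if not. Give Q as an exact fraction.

Q = 83557881/134856950 in ≈ 0.620 in

NRCS table: woods, fair condition, soil group D → CN(II) = 79
Adjust CN=79 to AMC I: 4.2·79/(10 − 0.058·79) → (1659/5) ÷ (2709/500) = 7900/129 ≈ 61.240
S = 1000/(7900/129) − 10 = 500/79 in ≈ 6.329 in
Ia = 0.2·(500/79) = 100/79 in ≈ 1.266 in
P − Ia = 3.580 − 1.266 = 9141/3950 ≈ 2.314 in (> 0, runoff occurs)
Q: (9141/3950)² ÷ (34141/3950) = 83557881/134856950 in (≈ 0.620 in)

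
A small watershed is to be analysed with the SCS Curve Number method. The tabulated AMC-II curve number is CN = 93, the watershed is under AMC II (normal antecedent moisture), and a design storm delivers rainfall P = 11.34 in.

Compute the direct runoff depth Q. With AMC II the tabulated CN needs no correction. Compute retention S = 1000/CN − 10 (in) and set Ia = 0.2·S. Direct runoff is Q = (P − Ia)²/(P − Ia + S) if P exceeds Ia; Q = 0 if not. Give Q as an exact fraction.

CN(II) = 93; AMC II needs no correction.
Max retention: S = 1000/93 − 10 = 70/93 in (≈ 0.753 in)
Ia = 0.2·(70/93) = 14/93 in ≈ 0.151 in
Since P=11.340 > Ia=0.151: effective rainfall P−Ia = 52031/4650 in
Q = (52031/4650)²/((52031/4650) + 70/93) = (2707224961/21622500)/(55531/4650) = 386746423/36888450 in ≈ 10.484 in

Q = 386746423/36888450 in ≈ 10.484 in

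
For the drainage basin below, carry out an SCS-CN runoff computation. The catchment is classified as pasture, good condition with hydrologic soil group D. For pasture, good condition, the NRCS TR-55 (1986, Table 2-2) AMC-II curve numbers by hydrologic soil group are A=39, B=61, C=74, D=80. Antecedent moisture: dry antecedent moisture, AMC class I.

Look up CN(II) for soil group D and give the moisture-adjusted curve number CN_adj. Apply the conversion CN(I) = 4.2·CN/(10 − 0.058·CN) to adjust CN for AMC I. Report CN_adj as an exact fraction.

NRCS table: pasture, good condition, soil group D → CN(II) = 80
Adjust CN=80 to AMC I: 4.2·80/(10 − 0.058·80) → 336 ÷ (134/25) = 4200/67 ≈ 62.687

CN_adj = 4200/67 ≈ 62.687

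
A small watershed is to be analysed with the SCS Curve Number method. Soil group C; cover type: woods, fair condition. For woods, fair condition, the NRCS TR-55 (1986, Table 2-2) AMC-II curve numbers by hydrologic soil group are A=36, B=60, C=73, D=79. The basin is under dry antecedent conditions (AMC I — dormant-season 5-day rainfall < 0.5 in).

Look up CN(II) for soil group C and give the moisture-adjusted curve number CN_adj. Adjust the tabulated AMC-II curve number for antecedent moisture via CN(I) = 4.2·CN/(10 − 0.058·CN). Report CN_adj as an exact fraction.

NRCS table: woods, fair condition, soil group C → CN(II) = 73
Dry (AMC I): CN(I) = 4.2·73/(10 − 0.058·73) = (1533/5)/(2883/500) = 51100/961 ≈ 53.174

CN_adj = 51100/961 ≈ 53.174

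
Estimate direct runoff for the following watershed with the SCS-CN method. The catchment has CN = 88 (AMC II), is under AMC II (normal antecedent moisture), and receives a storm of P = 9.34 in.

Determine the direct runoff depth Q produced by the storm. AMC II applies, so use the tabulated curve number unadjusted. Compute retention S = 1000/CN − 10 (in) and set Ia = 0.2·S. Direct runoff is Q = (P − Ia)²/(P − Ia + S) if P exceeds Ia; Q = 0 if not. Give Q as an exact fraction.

CN(II) = 88; AMC II needs no correction.
Retention S: 1000/CN − 10 with CN=88.000 → S = 15/11 ≈ 1.364 in
Initial abstraction Ia = S/5 = (15/11)/5 = 3/11 ≈ 0.273 in
P − Ia = 9.340 − 0.273 = 4987/550 ≈ 9.067 in (> 0, runoff occurs)
Q = (4987/550)²/((4987/550) + 15/11) = (24870169/302500)/(5737/550) = 24870169/3155350 in ≈ 7.882 in

Q = 24870169/3155350 in ≈ 7.882 in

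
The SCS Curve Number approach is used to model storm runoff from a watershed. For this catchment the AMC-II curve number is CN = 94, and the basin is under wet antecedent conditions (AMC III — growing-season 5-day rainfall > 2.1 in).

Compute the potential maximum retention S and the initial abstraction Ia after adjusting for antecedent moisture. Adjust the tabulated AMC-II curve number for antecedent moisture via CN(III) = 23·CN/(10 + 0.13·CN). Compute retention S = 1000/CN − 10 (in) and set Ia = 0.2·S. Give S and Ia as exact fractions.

Adjust CN=94 to AMC III: 23·94/(10 + 0.13·94) → 2162 ÷ (1111/50) = 108100/1111 ≈ 97.300
S = 1000/(108100/1111) − 10 = 300/1081 in ≈ 0.278 in
Initial abstraction Ia = S/5 = (300/1081)/5 = 60/1081 ≈ 0.056 in

S = 300/1081 in ≈ 0.278 in; Ia = 60/1081 in ≈ 0.056 in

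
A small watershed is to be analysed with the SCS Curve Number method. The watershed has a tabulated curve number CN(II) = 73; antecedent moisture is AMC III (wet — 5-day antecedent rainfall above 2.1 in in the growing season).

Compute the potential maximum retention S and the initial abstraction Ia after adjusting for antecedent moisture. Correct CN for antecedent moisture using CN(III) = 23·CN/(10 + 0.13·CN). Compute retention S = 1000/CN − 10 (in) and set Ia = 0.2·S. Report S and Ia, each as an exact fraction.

S = 2700/1679 in ≈ 1.608 in; Ia = 540/1679 in ≈ 0.322 in

CN(III) from CN(II)=73: (23·73)/(10 + 0.13·73) = 167900/1949 ≈ 86.147
Max retention: S = 1000/(167900/1949) − 10 = 2700/1679 in (≈ 1.608 in)
Initial abstraction Ia = S/5 = (2700/1679)/5 = 540/1679 ≈ 0.322 in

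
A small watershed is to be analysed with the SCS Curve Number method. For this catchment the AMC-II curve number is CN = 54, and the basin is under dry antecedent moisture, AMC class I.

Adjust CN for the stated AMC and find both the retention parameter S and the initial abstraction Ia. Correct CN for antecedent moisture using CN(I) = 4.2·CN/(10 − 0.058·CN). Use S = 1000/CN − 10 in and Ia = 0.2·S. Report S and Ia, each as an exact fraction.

Dry (AMC I): CN(I) = 4.2·54/(10 − 0.058·54) = (1134/5)/(1717/250) = 56700/1717 ≈ 33.023
Max retention: S = 1000/(56700/1717) − 10 = 11500/567 in (≈ 20.282 in)
Initial abstraction Ia = S/5 = (11500/567)/5 = 2300/567 ≈ 4.056 in

S = 11500/567 in ≈ 20.282 in; Ia = 2300/567 in ≈ 4.056 in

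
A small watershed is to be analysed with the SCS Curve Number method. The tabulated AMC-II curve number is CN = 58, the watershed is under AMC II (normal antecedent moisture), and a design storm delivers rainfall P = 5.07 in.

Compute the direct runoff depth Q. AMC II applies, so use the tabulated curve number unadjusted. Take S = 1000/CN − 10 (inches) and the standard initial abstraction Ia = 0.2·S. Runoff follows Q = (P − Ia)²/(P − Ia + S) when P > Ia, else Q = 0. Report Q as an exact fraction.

AMC II — tabulated CN = 58 applies directly.
Retention S: 1000/CN − 10 with CN=58.000 → S = 210/29 ≈ 7.241 in
Ia = 0.2·(210/29) = 42/29 in ≈ 1.448 in
Excess rainfall: 5.070 − 1.448 = 3.622 in; P > Ia so Q > 0
Q = (10503/2900)²/((10503/2900) + 210/29) = (110313009/8410000)/(31503/2900) = 36771003/30452900 in ≈ 1.207 in

Q = 36771003/30452900 in ≈ 1.207 in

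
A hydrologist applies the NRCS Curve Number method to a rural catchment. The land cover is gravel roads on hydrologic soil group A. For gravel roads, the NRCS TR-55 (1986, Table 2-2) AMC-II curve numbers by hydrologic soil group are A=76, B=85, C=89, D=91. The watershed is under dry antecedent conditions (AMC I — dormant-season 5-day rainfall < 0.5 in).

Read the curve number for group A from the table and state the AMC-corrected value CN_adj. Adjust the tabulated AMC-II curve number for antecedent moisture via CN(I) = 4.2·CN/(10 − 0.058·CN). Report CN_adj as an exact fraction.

NRCS table: gravel roads, soil group A → CN(II) = 76
Dry (AMC I): CN(I) = 4.2·76/(10 − 0.058·76) = (1596/5)/(699/125) = 13300/233 ≈ 57.082

CN_adj = 13300/233 ≈ 57.082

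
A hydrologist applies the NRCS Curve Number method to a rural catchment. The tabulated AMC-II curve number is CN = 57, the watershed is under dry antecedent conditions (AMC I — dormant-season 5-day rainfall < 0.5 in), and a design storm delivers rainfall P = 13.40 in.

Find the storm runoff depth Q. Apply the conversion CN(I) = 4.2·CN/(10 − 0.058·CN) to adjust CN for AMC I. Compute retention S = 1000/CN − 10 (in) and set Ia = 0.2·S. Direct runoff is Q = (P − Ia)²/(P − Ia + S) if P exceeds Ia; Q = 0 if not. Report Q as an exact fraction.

CN(I) from CN(II)=57: (4.2·57)/(10 − 0.058·57) = 119700/3347 ≈ 35.763
Retention S: 1000/CN − 10 with CN=35.763 → S = 21500/1197 ≈ 17.962 in
Initial abstraction Ia = S/5 = (21500/1197)/5 = 4300/1197 ≈ 3.592 in
Since P=13.400 > Ia=3.592: effective rainfall P−Ia = 58699/5985 in
Runoff Q = (P−Ia)²/(P−Ia+S) = (9.808)²/(9.808+17.962) = 3445572601/994701015 ≈ 3.464 in

Q = 3445572601/994701015 in ≈ 3.464 in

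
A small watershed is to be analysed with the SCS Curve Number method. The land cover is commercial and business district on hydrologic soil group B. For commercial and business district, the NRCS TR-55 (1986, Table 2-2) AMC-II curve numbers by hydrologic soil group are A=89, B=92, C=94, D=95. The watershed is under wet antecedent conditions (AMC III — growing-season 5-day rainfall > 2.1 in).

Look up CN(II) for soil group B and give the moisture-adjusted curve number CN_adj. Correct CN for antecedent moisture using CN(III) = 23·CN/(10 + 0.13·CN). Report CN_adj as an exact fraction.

NRCS table: commercial and business district, soil group B → CN(II) = 92
Adjust CN=92 to AMC III: 23·92/(10 + 0.13·92) → 2116 ÷ (549/25) = 52900/549 ≈ 96.357

CN_adj = 52900/549 ≈ 96.357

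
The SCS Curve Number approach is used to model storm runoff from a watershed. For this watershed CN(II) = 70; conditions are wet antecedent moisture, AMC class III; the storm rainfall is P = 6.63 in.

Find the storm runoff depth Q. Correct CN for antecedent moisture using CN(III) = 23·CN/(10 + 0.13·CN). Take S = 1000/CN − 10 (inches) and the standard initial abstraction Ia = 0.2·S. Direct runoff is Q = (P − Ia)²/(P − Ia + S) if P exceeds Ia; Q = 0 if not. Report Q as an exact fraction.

CN(III) from CN(II)=70: (23·70)/(10 + 0.13·70) = 16100/191 ≈ 84.293
Max retention: S = 1000/(16100/191) − 10 = 300/161 in (≈ 1.863 in)
Ia = 0.2·(300/161) = 60/161 in ≈ 0.373 in
P − Ia = 6.630 − 0.373 = 100743/16100 ≈ 6.257 in (> 0, runoff occurs)
Runoff Q = (P−Ia)²/(P−Ia+S) = (6.257)²/(6.257+1.863) = 1127683561/233884700 ≈ 4.822 in

Q = 1127683561/233884700 in ≈ 4.822 in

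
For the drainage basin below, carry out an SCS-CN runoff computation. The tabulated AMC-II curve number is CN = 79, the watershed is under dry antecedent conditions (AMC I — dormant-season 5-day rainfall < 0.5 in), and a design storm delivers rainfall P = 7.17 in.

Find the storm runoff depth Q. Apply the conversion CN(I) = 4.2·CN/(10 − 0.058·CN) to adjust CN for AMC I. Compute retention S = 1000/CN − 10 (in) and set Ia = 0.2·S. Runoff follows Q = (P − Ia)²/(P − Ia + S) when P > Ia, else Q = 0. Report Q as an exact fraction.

Dry (AMC I): CN(I) = 4.2·79/(10 − 0.058·79) = (1659/5)/(2709/500) = 7900/129 ≈ 61.240
Max retention: S = 1000/(7900/129) − 10 = 500/79 in (≈ 6.329 in)
Ia = 0.2·(500/79) = 100/79 in ≈ 1.266 in
P − Ia = 7.170 − 1.266 = 46643/7900 ≈ 5.904 in (> 0, runoff occurs)
Q: (46643/7900)² ÷ (96643/7900) = 2175569449/763479700 in (≈ 2.850 in)

Q = 2175569449/763479700 in ≈ 2.850 in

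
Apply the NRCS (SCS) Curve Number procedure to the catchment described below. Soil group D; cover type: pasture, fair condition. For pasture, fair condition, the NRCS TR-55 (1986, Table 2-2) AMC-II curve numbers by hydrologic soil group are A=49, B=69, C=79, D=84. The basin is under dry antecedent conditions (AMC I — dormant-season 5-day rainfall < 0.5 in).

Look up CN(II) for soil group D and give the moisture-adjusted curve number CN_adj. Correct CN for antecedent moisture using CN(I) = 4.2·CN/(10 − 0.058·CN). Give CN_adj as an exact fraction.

NRCS table: pasture, fair condition, soil group D → CN(II) = 84
Adjust CN=84 to AMC I: 4.2·84/(10 − 0.058·84) → (1764/5) ÷ (641/125) = 44100/641 ≈ 68.799

CN_adj = 44100/641 ≈ 68.799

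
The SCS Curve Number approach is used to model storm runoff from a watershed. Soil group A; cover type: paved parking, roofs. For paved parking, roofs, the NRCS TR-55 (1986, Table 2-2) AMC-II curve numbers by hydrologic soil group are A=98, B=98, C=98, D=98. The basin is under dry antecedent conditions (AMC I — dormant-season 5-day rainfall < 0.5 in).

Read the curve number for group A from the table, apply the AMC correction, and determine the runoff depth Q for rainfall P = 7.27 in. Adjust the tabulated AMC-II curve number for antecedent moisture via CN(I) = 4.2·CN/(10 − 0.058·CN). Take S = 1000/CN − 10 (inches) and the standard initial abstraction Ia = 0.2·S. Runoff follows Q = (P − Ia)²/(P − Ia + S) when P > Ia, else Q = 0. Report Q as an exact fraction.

Q = 544766514889/81093740700 in ≈ 6.718 in

NRCS table: paved parking, roofs, soil group A → CN(II) = 98
Adjust CN=98 to AMC I: 4.2·98/(10 − 0.058·98) → (2058/5) ÷ (1079/250) = 102900/1079 ≈ 95.366
S = 1000/(102900/1079) − 10 = 500/1029 in ≈ 0.486 in
Ia = 0.2·(500/1029) = 100/1029 in ≈ 0.097 in
P − Ia = 7.270 − 0.097 = 738083/102900 ≈ 7.173 in (> 0, runoff occurs)
Q: (738083/102900)² ÷ (788083/102900) = 544766514889/81093740700 in (≈ 6.718 in)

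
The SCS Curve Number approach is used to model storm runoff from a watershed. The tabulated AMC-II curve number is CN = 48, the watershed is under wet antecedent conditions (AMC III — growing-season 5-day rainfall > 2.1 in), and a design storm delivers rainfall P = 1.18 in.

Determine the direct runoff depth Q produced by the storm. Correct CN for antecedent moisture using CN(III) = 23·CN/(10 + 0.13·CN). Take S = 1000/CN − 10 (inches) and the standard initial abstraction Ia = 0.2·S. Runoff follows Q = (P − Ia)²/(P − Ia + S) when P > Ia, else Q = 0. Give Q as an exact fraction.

Q = 674041/58894950 in ≈ 0.011 in

CN(III) from CN(II)=48: (23·48)/(10 + 0.13·48) = 13800/203 ≈ 67.980
Retention S: 1000/CN − 10 with CN=67.980 → S = 325/69 ≈ 4.710 in
Initial abstraction Ia = S/5 = (325/69)/5 = 65/69 ≈ 0.942 in
P − Ia = 1.180 − 0.942 = 821/3450 ≈ 0.238 in (> 0, runoff occurs)
Q = (821/3450)²/((821/3450) + 325/69) = (674041/11902500)/(17071/3450) = 674041/58894950 in ≈ 0.011 in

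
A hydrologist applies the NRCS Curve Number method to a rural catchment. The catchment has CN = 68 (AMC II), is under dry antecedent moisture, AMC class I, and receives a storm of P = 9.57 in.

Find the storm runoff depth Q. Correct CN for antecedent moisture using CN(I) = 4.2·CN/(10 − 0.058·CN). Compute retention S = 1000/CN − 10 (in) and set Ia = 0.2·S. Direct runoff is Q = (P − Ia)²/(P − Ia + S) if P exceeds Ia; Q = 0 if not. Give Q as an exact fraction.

Q = 68460199201/23620869300 in ≈ 2.898 in

CN(I) from CN(II)=68: (4.2·68)/(10 − 0.058·68) = 35700/757 ≈ 47.160
Retention S: 1000/CN − 10 with CN=47.160 → S = 4000/357 ≈ 11.204 in
Ia = 0.2·(4000/357) = 800/357 in ≈ 2.241 in
Since P=9.570 > Ia=2.241: effective rainfall P−Ia = 261649/35700 in
Q: (261649/35700)² ÷ (661649/35700) = 68460199201/23620869300 in (≈ 2.898 in)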